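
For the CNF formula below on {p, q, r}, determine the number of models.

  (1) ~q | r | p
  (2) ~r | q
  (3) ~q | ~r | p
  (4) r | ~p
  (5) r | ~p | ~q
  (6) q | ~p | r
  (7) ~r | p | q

2

There are 2^3 = 8 truth assignments over (p, q, r).
Check each against the 7 clauses (columns in the order p, q, r):
  F F F  ✓ satisfies all
  F F T  ✗ fails (~r | q)
  F T F  ✗ fails (~q | r | p)
  F T T  ✗ fails (~q | ~r | p)
  T F F  ✗ fails (r | ~p)
  T F T  ✗ fails (~r | q)
  T T F  ✗ fails (r | ~p)
  T T T  ✓ satisfies all
2 of the 8 rows are models.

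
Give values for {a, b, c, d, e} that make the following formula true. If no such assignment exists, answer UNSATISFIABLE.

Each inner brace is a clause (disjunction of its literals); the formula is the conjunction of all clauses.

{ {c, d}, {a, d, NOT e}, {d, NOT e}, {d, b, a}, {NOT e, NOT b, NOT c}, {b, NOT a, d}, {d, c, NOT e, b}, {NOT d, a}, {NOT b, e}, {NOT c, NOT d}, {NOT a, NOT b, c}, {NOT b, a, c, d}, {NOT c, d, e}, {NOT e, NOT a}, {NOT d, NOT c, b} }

Suppose c = false.
(d) alone gives d = true.
(a) alone gives a = true.
(NOT b) alone gives b = false.
(NOT e) alone gives e = false.
Every clause now holds.

a ↦ true; b ↦ false; c ↦ false; d ↦ true; e ↦ false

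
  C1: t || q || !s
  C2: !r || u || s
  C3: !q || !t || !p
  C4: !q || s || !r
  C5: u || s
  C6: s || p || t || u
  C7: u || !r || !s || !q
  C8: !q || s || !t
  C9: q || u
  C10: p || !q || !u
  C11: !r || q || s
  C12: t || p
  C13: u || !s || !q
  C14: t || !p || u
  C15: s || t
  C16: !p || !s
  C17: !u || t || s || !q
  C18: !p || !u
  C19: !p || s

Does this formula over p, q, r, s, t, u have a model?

Yes

Try u = true.
(!p) alone gives p = false.
(!q) alone gives q = false.
(t) alone gives t = true.
Try r = false.
Every clause is now satisfied; s is unconstrained.
A satisfying assignment: p: false,  q: false,  r: false,  s: true,  t: true,  u: true.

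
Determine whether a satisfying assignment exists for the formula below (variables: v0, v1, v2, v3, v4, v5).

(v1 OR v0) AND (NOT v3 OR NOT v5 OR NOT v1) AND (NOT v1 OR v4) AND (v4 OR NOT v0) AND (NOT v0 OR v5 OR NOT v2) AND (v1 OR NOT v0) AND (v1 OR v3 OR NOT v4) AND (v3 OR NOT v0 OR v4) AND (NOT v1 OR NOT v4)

No

Try v1 = true.
Unit clause (v4) forces v4 = true.
That conflicts with the unit clause (NOT v4).
That branch fails; take v1 = false instead.
Unit clause (v0) forces v0 = true.
That conflicts with the unit clause (NOT v0).
Both values of v1 lead to a conflict.
No assignment satisfies every clause.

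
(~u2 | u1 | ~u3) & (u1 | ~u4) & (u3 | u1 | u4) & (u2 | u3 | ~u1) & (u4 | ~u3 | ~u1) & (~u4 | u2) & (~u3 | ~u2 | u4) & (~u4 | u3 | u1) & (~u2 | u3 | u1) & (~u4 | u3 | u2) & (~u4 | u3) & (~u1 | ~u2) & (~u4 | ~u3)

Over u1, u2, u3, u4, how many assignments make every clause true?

1

There are 2^4 = 16 truth assignments over (u1, u2, u3, u4).
Check each against the 13 clauses (columns in the order u1, u2, u3, u4):
  F F F F  ✗ fails (u3 | u1 | u4)
  F F F T  ✗ fails (u1 | ~u4)
  F F T F  ✓ satisfies all
  F F T T  ✗ fails (u1 | ~u4)
  F T F F  ✗ fails (u3 | u1 | u4)
  F T F T  ✗ fails (u1 | ~u4)
  F T T F  ✗ fails (~u2 | u1 | ~u3)
  F T T T  ✗ fails (~u2 | u1 | ~u3)
  T F F F  ✗ fails (u2 | u3 | ~u1)
  T F F T  ✗ fails (u2 | u3 | ~u1)
  T F T F  ✗ fails (u4 | ~u3 | ~u1)
  T F T T  ✗ fails (~u4 | u2)
  T T F F  ✗ fails (~u1 | ~u2)
  T T F T  ✗ fails (~u4 | u3)
  T T T F  ✗ fails (u4 | ~u3 | ~u1)
  T T T T  ✗ fails (~u1 | ~u2)
1 of the 16 rows is a model.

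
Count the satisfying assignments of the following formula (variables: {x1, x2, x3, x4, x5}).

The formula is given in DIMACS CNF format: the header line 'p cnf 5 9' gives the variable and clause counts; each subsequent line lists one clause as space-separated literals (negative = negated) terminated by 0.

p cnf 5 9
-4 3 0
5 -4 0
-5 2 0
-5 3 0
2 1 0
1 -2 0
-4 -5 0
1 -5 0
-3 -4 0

There are 2^5 = 32 truth assignments over (x1, x2, x3, x4, x5).
Split on x4. With x4 = True, the clauses containing x4 are satisfied and ¬x4 drops from the rest; 0 of the 2^4 = 16 assignments to the other variables satisfy what remains.
With x4 = False, by the same count on the reduced clause set, 5 assignments work.
Total: 0 + 5 = 5.

5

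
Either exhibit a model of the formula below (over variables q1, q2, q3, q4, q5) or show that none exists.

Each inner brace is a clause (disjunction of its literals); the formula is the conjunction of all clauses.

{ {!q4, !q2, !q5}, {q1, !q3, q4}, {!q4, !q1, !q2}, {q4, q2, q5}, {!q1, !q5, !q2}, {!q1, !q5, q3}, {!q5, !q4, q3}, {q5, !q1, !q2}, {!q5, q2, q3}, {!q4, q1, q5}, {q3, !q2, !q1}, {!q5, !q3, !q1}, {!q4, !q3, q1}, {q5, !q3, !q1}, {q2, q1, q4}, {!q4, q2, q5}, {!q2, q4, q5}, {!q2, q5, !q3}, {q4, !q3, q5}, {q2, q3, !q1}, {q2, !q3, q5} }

q1 ↦ false,  q2 ↦ true,  q3 ↦ false,  q4 ↦ false,  q5 ↦ true

Branch on q4: set q4 = false.
Branch on q1: set q1 = false.
From the singleton clause (!q3), q3 = false.
From the singleton clause (q2), q2 = true.
From the singleton clause (q5), q5 = true.
Every clause now holds.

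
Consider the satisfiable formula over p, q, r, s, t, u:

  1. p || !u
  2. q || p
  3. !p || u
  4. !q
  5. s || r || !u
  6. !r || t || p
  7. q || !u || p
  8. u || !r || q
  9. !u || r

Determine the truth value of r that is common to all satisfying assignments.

Suppose r = false.
From the singleton clause (!q), q = false.
From the singleton clause (p), p = true.
From the singleton clause (u), u = true.
Now (!u) is unsatisfied and unit — conflict.
So every satisfying assignment has r = True.

True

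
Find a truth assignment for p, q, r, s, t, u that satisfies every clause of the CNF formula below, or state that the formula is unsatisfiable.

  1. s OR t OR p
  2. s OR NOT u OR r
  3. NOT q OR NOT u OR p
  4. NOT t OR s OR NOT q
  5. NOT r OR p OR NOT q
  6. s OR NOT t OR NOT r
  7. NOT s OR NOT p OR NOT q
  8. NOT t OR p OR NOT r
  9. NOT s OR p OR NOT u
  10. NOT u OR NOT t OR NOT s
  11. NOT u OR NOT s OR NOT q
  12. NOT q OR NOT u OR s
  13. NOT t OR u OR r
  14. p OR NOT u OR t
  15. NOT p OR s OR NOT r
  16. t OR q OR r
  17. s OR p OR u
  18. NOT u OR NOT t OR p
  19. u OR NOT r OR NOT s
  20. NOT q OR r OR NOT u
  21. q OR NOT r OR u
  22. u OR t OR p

p=true, q=true, r=false, s=false, t=false, u=false

Try s = false.
Try t = false.
From the singleton clause (p), p = true.
From the singleton clause (NOT r), r = false.
From the singleton clause (NOT u), u = false.
From the singleton clause (q), q = true.
Every clause now holds.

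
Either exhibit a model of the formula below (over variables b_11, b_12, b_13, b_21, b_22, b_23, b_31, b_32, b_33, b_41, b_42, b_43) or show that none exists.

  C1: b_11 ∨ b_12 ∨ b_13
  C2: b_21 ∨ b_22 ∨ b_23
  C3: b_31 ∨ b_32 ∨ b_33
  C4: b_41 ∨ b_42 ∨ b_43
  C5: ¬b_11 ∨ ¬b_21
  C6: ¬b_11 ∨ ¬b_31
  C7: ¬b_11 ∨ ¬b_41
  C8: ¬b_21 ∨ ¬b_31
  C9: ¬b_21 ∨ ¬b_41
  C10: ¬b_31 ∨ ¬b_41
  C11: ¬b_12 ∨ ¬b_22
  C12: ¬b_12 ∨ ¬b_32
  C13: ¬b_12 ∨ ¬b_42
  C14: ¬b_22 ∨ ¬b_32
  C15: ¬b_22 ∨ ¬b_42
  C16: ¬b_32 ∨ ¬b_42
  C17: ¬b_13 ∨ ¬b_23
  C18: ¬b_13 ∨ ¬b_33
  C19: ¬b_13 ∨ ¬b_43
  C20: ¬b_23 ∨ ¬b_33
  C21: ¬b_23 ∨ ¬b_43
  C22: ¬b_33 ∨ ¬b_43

UNSATISFIABLE

Branch on b_11: set b_11 = False.
Branch on b_12: set b_12 = True.
The clause (¬b_22) is unit, so b_22 = False.
The clause (¬b_32) is unit, so b_32 = False.
The clause (¬b_42) is unit, so b_42 = False.
Branch on b_21: set b_21 = True.
The clause (¬b_31) is unit, so b_31 = False.
The clause (b_33) is unit, so b_33 = True.
The clause (¬b_41) is unit, so b_41 = False.
The clause (b_43) is unit, so b_43 = True.
Now (¬b_43) is unsatisfied and unit — conflict.
That branch fails; take b_21 = False instead.
The clause (b_23) is unit, so b_23 = True.
The clause (¬b_13) is unit, so b_13 = False.
The clause (¬b_33) is unit, so b_33 = False.
The clause (b_31) is unit, so b_31 = True.
The clause (¬b_41) is unit, so b_41 = False.
The clause (b_43) is unit, so b_43 = True.
Now (¬b_43) is unsatisfied and unit — conflict.
Both values of b_21 lead to a conflict.
That branch fails; take b_12 = False instead.
The clause (b_13) is unit, so b_13 = True.
The clause (¬b_23) is unit, so b_23 = False.
The clause (¬b_33) is unit, so b_33 = False.
The clause (¬b_43) is unit, so b_43 = False.
Branch on b_21: set b_21 = True.
The clause (¬b_31) is unit, so b_31 = False.
The clause (b_32) is unit, so b_32 = True.
The clause (¬b_41) is unit, so b_41 = False.
The clause (b_42) is unit, so b_42 = True.
Now (¬b_42) is unsatisfied and unit — conflict.
That branch fails; take b_21 = False instead.
The clause (b_22) is unit, so b_22 = True.
The clause (¬b_32) is unit, so b_32 = False.
The clause (b_31) is unit, so b_31 = True.
The clause (¬b_41) is unit, so b_41 = False.
The clause (b_42) is unit, so b_42 = True.
Now (¬b_42) is unsatisfied and unit — conflict.
Both values of b_21 lead to a conflict.
Both values of b_12 lead to a conflict.
That branch fails; take b_11 = True instead.
The clause (¬b_21) is unit, so b_21 = False.
The clause (¬b_31) is unit, so b_31 = False.
The clause (¬b_41) is unit, so b_41 = False.
Branch on b_22: set b_22 = True.
The clause (¬b_12) is unit, so b_12 = False.
The clause (¬b_32) is unit, so b_32 = False.
The clause (b_33) is unit, so b_33 = True.
The clause (¬b_42) is unit, so b_42 = False.
The clause (b_43) is unit, so b_43 = True.
Now (¬b_43) is unsatisfied and unit — conflict.
That branch fails; take b_22 = False instead.
The clause (b_23) is unit, so b_23 = True.
The clause (¬b_13) is unit, so b_13 = False.
The clause (¬b_33) is unit, so b_33 = False.
The clause (b_32) is unit, so b_32 = True.
The clause (¬b_12) is unit, so b_12 = False.
The clause (¬b_42) is unit, so b_42 = False.
The clause (b_43) is unit, so b_43 = True.
Now (¬b_43) is unsatisfied and unit — conflict.
Both values of b_22 lead to a conflict.
Both values of b_11 lead to a conflict.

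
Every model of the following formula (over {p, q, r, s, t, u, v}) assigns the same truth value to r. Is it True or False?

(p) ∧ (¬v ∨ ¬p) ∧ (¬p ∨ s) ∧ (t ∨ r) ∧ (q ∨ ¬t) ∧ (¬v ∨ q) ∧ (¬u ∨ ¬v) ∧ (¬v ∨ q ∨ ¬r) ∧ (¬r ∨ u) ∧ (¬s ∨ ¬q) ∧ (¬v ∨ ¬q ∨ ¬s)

True

Suppose r = False.
(p) alone gives p = True.
(¬v) alone gives v = False.
(s) alone gives s = True.
(t) alone gives t = True.
(q) alone gives q = True.
But (¬q) is also a unit clause — contradiction.
So every satisfying assignment has r = True.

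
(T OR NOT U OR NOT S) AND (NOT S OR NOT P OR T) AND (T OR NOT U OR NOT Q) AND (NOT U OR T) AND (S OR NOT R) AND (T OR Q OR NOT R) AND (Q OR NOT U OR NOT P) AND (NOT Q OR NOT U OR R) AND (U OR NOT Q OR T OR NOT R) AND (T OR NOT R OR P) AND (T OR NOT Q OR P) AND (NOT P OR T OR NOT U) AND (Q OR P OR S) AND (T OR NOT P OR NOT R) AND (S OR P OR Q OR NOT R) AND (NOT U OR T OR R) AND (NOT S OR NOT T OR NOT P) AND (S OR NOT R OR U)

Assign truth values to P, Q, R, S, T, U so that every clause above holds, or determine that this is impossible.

Case U = false:
Case S = false:
(NOT R) alone gives R = false.
Case Q = true:
Case T = true:
Every clause is now satisfied; P is unconstrained.

P ↦ false, Q ↦ true, R ↦ false, S ↦ false, T ↦ true, U ↦ false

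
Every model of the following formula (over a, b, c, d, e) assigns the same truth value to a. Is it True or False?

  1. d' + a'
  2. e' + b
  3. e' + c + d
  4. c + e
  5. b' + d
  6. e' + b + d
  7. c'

False

Suppose a = 1.
Unit clause (d') forces d = 0.
Unit clause (b') forces b = 0.
Unit clause (e') forces e = 0.
Unit clause (c) forces c = 1.
That conflicts with the unit clause (c').
So every satisfying assignment has a = False.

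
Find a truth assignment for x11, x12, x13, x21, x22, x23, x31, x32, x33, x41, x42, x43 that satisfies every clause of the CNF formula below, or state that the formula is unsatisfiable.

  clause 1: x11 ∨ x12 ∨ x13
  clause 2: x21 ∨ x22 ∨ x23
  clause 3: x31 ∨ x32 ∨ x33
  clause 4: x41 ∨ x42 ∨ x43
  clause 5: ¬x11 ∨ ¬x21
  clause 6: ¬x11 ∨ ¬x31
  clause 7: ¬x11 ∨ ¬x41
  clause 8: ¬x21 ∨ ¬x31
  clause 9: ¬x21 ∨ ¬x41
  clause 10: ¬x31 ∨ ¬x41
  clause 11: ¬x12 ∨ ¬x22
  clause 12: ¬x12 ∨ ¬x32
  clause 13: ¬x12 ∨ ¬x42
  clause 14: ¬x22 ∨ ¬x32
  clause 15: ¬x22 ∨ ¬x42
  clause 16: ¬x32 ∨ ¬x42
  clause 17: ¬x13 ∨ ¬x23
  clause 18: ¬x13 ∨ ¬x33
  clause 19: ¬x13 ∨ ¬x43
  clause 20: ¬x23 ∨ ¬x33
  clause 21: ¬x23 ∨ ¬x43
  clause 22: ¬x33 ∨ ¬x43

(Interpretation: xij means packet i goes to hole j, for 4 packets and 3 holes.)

UNSATISFIABLE

Case x11 = False:
Case x12 = True:
Unit clause (¬x22) forces x22 = False.
Unit clause (¬x32) forces x32 = False.
Unit clause (¬x42) forces x42 = False.
Case x21 = True:
Unit clause (¬x31) forces x31 = False.
Unit clause (x33) forces x33 = True.
Unit clause (¬x41) forces x41 = False.
Unit clause (x43) forces x43 = True.
Now (¬x43) is unsatisfied and unit — conflict.
That branch fails; take x21 = False instead.
Unit clause (x23) forces x23 = True.
Unit clause (¬x13) forces x13 = False.
Unit clause (¬x33) forces x33 = False.
Unit clause (x31) forces x31 = True.
Unit clause (¬x41) forces x41 = False.
Unit clause (x43) forces x43 = True.
Now (¬x43) is unsatisfied and unit — conflict.
Either choice for x21 ends in contradiction.
That branch fails; take x12 = False instead.
Unit clause (x13) forces x13 = True.
Unit clause (¬x23) forces x23 = False.
Unit clause (¬x33) forces x33 = False.
Unit clause (¬x43) forces x43 = False.
Case x21 = True:
Unit clause (¬x31) forces x31 = False.
Unit clause (x32) forces x32 = True.
Unit clause (¬x41) forces x41 = False.
Unit clause (x42) forces x42 = True.
Now (¬x42) is unsatisfied and unit — conflict.
That branch fails; take x21 = False instead.
Unit clause (x22) forces x22 = True.
Unit clause (¬x32) forces x32 = False.
Unit clause (x31) forces x31 = True.
Unit clause (¬x41) forces x41 = False.
Unit clause (x42) forces x42 = True.
Now (¬x42) is unsatisfied and unit — conflict.
Either choice for x21 ends in contradiction.
Either choice for x12 ends in contradiction.
That branch fails; take x11 = True instead.
Unit clause (¬x21) forces x21 = False.
Unit clause (¬x31) forces x31 = False.
Unit clause (¬x41) forces x41 = False.
Case x22 = True:
Unit clause (¬x12) forces x12 = False.
Unit clause (¬x32) forces x32 = False.
Unit clause (x33) forces x33 = True.
Unit clause (¬x42) forces x42 = False.
Unit clause (x43) forces x43 = True.
Now (¬x43) is unsatisfied and unit — conflict.
That branch fails; take x22 = False instead.
Unit clause (x23) forces x23 = True.
Unit clause (¬x13) forces x13 = False.
Unit clause (¬x33) forces x33 = False.
Unit clause (x32) forces x32 = True.
Unit clause (¬x12) forces x12 = False.
Unit clause (¬x42) forces x42 = False.
Unit clause (x43) forces x43 = True.
Now (¬x43) is unsatisfied and unit — conflict.
Either choice for x22 ends in contradiction.
Either choice for x11 ends in contradiction.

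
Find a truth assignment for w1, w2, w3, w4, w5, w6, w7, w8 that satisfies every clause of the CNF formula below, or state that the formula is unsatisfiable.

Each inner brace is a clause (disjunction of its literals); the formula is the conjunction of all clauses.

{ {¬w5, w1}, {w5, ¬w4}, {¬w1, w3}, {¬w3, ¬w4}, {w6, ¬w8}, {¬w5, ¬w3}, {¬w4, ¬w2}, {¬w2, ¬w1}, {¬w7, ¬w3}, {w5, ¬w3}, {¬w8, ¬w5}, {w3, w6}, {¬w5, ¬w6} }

Branch on w5: set w5 = False.
(¬w4) alone gives w4 = False.
(¬w3) alone gives w3 = False.
(¬w1) alone gives w1 = False.
(w6) alone gives w6 = True.
No clause remains; w2, w7, w8 are free.

w1=False,  w2=False,  w3=False,  w4=False,  w5=False,  w6=True,  w7=False,  w8=True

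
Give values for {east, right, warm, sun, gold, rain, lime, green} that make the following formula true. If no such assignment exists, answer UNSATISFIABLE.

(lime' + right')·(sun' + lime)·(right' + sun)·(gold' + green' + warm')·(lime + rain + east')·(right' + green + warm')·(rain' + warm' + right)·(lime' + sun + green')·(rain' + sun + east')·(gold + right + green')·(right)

The clause (right) is unit, so right = 1.
The clause (lime') is unit, so lime = 0.
The clause (sun') is unit, so sun = 0.
That conflicts with the unit clause (sun).

UNSATISFIABLE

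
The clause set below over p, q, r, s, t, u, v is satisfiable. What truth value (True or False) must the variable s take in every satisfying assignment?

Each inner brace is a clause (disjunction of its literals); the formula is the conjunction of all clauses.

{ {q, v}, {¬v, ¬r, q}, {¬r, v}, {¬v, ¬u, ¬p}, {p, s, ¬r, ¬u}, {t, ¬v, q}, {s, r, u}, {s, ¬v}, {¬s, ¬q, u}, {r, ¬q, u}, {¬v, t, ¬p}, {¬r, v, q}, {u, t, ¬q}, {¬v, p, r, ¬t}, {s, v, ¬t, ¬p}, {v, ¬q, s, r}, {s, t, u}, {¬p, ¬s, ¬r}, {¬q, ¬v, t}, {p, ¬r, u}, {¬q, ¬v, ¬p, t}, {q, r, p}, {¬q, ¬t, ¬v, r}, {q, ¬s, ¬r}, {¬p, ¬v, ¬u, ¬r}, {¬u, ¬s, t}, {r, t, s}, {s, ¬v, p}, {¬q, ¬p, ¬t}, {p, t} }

True

Suppose s = False.
Unit clause (¬v) forces v = False.
Unit clause (q) forces q = True.
Unit clause (¬r) forces r = False.
But (r) is also a unit clause — contradiction.
So every satisfying assignment has s = True.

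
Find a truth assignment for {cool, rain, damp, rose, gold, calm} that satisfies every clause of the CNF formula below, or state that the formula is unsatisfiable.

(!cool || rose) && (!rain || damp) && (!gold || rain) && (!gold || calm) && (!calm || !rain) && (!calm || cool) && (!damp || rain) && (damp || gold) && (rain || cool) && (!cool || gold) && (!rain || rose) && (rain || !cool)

cool ↦ false, rain ↦ true, damp ↦ true, rose ↦ true, gold ↦ false, calm ↦ false

Suppose cool = false.
Unit clause (!calm) forces calm = false.
Unit clause (!gold) forces gold = false.
Unit clause (damp) forces damp = true.
Unit clause (rain) forces rain = true.
Unit clause (rose) forces rose = true.
Every clause now holds.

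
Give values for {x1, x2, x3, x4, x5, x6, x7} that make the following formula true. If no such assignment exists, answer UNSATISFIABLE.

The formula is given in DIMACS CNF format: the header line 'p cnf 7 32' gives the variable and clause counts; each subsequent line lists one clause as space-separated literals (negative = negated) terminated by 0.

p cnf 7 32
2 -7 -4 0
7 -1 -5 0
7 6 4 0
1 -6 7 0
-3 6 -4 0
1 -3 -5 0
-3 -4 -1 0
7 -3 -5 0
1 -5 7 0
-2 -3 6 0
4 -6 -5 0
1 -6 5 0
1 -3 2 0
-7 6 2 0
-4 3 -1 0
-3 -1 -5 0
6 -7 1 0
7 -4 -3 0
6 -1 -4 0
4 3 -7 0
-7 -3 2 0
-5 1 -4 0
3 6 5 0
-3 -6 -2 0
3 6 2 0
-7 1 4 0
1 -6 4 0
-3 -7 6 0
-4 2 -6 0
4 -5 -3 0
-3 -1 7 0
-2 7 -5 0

Suppose x2 = False.
Suppose x7 = False.
Suppose x1 = True.
(¬x5) alone gives x5 = False.
(¬x3) alone gives x3 = False.
(¬x4) alone gives x4 = False.
(x6) alone gives x6 = True.
Every clause now holds.

x1: True, x2: False, x3: False, x4: False, x5: False, x6: True, x7: False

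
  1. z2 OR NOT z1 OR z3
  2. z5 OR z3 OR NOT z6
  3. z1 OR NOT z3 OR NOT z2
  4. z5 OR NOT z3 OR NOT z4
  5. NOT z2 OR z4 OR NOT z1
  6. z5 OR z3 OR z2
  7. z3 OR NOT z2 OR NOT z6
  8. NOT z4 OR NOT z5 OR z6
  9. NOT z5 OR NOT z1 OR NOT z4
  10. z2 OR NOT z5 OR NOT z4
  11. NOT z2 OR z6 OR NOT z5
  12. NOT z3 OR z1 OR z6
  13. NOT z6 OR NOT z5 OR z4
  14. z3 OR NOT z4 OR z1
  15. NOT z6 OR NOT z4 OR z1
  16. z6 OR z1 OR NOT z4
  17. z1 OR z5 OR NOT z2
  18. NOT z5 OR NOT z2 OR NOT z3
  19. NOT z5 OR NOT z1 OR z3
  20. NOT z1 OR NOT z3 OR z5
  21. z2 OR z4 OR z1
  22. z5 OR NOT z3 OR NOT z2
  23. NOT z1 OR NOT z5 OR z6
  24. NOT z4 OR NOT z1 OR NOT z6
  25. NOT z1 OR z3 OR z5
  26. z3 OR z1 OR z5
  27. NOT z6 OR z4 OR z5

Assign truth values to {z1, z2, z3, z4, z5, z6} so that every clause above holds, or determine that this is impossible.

UNSATISFIABLE

Branch on z2: set z2 = true.
Branch on z1: set z1 = true.
Unit clause (z4) forces z4 = true.
Unit clause (NOT z5) forces z5 = false.
Unit clause (NOT z3) forces z3 = false.
But (z3) is also a unit clause — contradiction.
So z1 must be the other value — set z1 = false.
Unit clause (NOT z3) forces z3 = false.
Unit clause (NOT z6) forces z6 = false.
Unit clause (NOT z5) forces z5 = false.
But (z5) is also a unit clause — contradiction.
Either choice for z1 ends in contradiction.
So z2 must be the other value — set z2 = false.
Branch on z1: set z1 = false.
Unit clause (z4) forces z4 = true.
Unit clause (NOT z5) forces z5 = false.
Unit clause (NOT z3) forces z3 = false.
But (z3) is also a unit clause — contradiction.
So z1 must be the other value — set z1 = true.
Unit clause (z3) forces z3 = true.
Unit clause (z5) forces z5 = true.
Unit clause (NOT z4) forces z4 = false.
Unit clause (NOT z6) forces z6 = false.
But (z6) is also a unit clause — contradiction.
Either choice for z1 ends in contradiction.
Either choice for z2 ends in contradiction.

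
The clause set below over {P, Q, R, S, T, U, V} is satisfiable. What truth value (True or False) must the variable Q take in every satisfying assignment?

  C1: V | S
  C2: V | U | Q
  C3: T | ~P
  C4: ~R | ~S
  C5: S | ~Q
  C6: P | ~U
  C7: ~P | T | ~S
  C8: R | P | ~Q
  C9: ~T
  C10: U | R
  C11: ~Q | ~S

Suppose Q = 1.
(S) alone gives S = 1.
Now (~S) is unsatisfied and unit — conflict.
So every satisfying assignment has Q = False.

False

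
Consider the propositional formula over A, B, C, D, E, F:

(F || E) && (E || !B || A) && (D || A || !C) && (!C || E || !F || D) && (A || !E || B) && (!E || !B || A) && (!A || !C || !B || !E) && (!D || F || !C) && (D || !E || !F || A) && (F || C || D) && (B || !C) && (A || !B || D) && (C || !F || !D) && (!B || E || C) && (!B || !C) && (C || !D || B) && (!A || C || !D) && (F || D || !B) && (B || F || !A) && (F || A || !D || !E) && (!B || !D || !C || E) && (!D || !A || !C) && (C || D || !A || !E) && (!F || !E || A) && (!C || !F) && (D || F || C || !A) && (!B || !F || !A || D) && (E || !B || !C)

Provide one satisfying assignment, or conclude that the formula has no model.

A=false, B=false, C=false, D=false, E=false, F=true

Branch on F: set F = true.
(!C) alone gives C = false.
(!D) alone gives D = false.
Branch on E: set E = false.
(!B) alone gives B = false.
No clause remains; A is free.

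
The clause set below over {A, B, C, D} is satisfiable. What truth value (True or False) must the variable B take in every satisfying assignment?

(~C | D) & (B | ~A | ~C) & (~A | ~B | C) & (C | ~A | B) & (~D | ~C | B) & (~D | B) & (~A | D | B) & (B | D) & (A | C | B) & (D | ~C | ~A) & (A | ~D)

True

Suppose B = 0.
(~D) alone gives D = 0.
But (D) is also a unit clause — contradiction.
So every satisfying assignment has B = True.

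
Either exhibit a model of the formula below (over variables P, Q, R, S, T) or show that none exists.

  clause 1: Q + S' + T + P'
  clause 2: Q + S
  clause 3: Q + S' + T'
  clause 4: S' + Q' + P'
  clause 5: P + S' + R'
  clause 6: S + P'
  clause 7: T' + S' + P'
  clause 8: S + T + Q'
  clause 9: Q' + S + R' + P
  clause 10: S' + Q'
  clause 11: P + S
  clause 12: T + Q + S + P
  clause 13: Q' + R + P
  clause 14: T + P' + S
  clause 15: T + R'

Case Q = 0:
(S) alone gives S = 1.
(T') alone gives T = 0.
(P') alone gives P = 0.
(R') alone gives R = 0.
This assignment satisfies each clause.

P: 0, Q: 0, R: 0, S: 1, T: 0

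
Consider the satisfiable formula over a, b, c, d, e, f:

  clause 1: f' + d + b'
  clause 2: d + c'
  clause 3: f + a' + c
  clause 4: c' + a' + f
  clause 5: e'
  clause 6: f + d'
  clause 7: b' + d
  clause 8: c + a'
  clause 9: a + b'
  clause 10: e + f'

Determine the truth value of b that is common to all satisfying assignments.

Suppose b = 1.
Unit clause (e') forces e = 0.
Unit clause (d) forces d = 1.
Unit clause (f) forces f = 1.
That conflicts with the unit clause (f').
So every satisfying assignment has b = False.

False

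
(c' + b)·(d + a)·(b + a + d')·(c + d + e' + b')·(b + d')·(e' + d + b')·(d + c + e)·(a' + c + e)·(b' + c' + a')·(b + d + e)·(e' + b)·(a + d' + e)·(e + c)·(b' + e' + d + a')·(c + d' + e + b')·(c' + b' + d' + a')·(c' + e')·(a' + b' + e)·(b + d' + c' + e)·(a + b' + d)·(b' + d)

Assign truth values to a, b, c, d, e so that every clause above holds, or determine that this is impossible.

Branch on c: set c = 0.
From the singleton clause (e), e = 1.
From the singleton clause (b), b = 1.
From the singleton clause (d), d = 1.
All clauses hold; a can take either value.

a: 0,  b: 1,  c: 0,  d: 1,  e: 1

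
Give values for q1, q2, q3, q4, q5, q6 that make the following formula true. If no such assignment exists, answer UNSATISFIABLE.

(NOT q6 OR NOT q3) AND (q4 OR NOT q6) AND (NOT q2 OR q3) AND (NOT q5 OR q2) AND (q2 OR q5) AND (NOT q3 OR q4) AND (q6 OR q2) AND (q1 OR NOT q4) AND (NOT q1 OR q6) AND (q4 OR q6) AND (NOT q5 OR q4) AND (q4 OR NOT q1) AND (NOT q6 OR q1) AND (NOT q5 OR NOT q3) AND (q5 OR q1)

UNSATISFIABLE

Try q6 = false.
From the singleton clause (q2), q2 = true.
From the singleton clause (q3), q3 = true.
From the singleton clause (q4), q4 = true.
From the singleton clause (q1), q1 = true.
Now (NOT q1) is unsatisfied and unit — conflict.
Undo q6 and try q6 = true.
From the singleton clause (NOT q3), q3 = false.
From the singleton clause (q4), q4 = true.
From the singleton clause (NOT q2), q2 = false.
From the singleton clause (NOT q5), q5 = false.
Now (q5) is unsatisfied and unit — conflict.
Neither q6 = true nor q6 = false works.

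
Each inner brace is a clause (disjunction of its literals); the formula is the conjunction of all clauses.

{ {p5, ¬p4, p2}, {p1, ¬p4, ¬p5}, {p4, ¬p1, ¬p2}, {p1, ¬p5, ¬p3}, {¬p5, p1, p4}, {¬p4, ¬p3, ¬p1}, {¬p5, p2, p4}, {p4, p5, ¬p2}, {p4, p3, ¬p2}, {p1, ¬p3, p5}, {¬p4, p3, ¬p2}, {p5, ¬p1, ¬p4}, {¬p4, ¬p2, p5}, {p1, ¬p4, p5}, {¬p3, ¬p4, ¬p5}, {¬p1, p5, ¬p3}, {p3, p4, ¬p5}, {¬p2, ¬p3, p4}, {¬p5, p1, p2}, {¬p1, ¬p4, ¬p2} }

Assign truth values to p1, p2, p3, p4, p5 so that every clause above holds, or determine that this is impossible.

p1: False; p2: False; p3: False; p4: False; p5: False

Case p5 = False:
Case p4 = False:
(¬p2) alone gives p2 = False.
Case p1 = False:
(¬p3) alone gives p3 = False.
Every clause now holds.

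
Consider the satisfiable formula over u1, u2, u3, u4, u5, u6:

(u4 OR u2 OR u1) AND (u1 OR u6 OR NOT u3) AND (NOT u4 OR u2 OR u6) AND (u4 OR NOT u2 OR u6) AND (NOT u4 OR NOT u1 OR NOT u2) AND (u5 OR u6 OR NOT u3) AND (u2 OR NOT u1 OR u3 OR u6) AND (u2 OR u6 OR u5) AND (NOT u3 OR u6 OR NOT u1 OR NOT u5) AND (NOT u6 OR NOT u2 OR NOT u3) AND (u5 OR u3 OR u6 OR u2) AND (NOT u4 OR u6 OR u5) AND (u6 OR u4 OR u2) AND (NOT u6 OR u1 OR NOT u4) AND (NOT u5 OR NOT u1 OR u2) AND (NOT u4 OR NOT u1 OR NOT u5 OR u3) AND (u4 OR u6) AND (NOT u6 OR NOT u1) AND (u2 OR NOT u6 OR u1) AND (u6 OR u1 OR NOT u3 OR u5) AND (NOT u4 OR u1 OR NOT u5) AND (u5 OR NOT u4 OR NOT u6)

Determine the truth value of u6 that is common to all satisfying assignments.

Suppose u6 = false.
Unit clause (u4) forces u4 = true.
Unit clause (u2) forces u2 = true.
Unit clause (NOT u1) forces u1 = false.
Unit clause (NOT u3) forces u3 = false.
Unit clause (u5) forces u5 = true.
Now (NOT u5) is unsatisfied and unit — conflict.
So every satisfying assignment has u6 = True.

True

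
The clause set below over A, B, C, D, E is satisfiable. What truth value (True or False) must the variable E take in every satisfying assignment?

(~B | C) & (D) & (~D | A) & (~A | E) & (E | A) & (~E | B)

Suppose E = 0.
Unit clause (D) forces D = 1.
Unit clause (A) forces A = 1.
But (~A) is also a unit clause — contradiction.
So every satisfying assignment has E = True.

True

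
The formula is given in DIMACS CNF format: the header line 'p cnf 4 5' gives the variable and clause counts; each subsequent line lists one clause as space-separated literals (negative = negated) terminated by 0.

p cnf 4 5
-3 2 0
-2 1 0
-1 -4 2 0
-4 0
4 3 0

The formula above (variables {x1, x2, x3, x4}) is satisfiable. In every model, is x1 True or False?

Suppose x1 = False.
From the singleton clause (¬x2), x2 = False.
From the singleton clause (¬x3), x3 = False.
From the singleton clause (¬x4), x4 = False.
Now (x4) is unsatisfied and unit — conflict.
So every satisfying assignment has x1 = True.

True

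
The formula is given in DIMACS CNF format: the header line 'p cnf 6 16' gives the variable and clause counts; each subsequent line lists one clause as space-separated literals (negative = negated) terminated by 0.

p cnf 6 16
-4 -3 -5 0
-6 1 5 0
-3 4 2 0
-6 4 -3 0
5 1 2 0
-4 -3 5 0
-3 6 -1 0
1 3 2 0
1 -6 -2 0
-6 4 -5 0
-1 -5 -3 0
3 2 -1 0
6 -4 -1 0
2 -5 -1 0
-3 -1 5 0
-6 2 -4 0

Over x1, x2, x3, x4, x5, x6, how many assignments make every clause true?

There are 2^6 = 64 truth assignments over (x1, x2, x3, x4, x5, x6).
Split on x1. With x1 = True, the clauses containing x1 are satisfied and ¬x1 drops from the rest; 5 of the 2^5 = 32 assignments to the other variables satisfy what remains.
With x1 = False, by the same count on the reduced clause set, 6 assignments work.
(One model: x1=F, x2=T, x3=F, x4=F, x5=F, x6=F.)
Total: 5 + 6 = 11.

11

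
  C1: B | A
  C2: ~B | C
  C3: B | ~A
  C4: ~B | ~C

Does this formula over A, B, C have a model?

Try B = 1.
Unit clause (C) forces C = 1.
Now (~C) is unsatisfied and unit — conflict.
Undo B and try B = 0.
Unit clause (A) forces A = 1.
Now (~A) is unsatisfied and unit — conflict.
Neither B = 1 nor B = 0 works.
No assignment satisfies every clause.

No, unsatisfiable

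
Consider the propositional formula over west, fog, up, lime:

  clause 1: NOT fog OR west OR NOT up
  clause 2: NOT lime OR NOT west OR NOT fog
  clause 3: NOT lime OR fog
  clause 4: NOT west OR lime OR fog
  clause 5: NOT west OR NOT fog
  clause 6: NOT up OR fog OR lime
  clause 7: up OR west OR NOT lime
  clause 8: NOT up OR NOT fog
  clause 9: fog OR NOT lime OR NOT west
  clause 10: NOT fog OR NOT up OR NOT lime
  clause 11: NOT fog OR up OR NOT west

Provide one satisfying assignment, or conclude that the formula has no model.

Suppose lime = false.
Suppose west = false.
Suppose fog = false.
The clause (NOT up) is unit, so up = false.
This assignment satisfies each clause.

west: false; fog: false; up: false; lime: false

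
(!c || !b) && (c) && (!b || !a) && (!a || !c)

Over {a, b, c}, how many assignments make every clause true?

There are 2^3 = 8 truth assignments over (a, b, c).
Split on a. With a = true, the clauses containing a are satisfied and !a drops from the rest; 0 of the 2^2 = 4 assignments to the other variables satisfy what remains.
With a = false, by the same count on the reduced clause set, 1 assignment works.
(One model: a=F, b=F, c=T.)
Total: 0 + 1 = 1.

1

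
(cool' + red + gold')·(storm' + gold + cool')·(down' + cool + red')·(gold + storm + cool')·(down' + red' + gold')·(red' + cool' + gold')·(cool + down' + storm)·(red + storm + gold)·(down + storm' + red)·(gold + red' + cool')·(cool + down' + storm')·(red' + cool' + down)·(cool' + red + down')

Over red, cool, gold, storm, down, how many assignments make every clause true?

There are 2^5 = 32 truth assignments over (red, cool, gold, storm, down).
Split on gold. With gold = 1, the clauses containing gold are satisfied and gold' drops from the rest; 3 of the 2^4 = 16 assignments to the other variables satisfy what remains.
With gold = 0, by the same count on the reduced clause set, 2 assignments work.
Total: 3 + 2 = 5.

5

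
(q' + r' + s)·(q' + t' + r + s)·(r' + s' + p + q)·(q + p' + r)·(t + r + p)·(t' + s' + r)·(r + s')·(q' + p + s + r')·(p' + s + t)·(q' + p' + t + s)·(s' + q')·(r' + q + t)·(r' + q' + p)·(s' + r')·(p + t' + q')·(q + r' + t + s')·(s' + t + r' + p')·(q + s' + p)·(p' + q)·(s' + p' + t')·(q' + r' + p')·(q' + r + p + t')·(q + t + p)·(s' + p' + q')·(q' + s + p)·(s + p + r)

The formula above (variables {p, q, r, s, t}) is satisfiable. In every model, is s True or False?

False

Suppose s = 1.
From the singleton clause (r), r = 1.
Now (r') is unsatisfied and unit — conflict.
So every satisfying assignment has s = False.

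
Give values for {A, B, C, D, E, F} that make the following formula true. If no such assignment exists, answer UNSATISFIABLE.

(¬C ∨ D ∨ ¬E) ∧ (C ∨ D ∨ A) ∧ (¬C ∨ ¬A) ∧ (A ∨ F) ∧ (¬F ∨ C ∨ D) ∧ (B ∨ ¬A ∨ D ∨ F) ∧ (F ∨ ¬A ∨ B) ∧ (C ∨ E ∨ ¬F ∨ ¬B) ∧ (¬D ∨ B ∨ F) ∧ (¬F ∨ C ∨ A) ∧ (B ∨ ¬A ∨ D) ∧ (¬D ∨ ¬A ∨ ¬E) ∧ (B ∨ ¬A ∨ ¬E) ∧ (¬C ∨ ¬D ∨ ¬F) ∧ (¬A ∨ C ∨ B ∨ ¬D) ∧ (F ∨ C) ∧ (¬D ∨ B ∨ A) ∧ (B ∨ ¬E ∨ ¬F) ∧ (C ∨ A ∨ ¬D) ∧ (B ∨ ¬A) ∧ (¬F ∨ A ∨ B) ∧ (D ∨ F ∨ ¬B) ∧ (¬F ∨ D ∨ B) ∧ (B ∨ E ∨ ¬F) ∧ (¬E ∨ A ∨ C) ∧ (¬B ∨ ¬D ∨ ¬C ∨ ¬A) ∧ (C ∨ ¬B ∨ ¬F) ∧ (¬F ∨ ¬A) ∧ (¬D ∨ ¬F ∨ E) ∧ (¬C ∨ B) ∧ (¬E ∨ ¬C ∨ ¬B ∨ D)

Try C = True.
Unit clause (¬A) forces A = False.
Unit clause (F) forces F = True.
Unit clause (¬D) forces D = False.
Unit clause (¬E) forces E = False.
Unit clause (B) forces B = True.
All clauses are satisfied.

A ↦ False, B ↦ True, C ↦ True, D ↦ False, E ↦ False, F ↦ True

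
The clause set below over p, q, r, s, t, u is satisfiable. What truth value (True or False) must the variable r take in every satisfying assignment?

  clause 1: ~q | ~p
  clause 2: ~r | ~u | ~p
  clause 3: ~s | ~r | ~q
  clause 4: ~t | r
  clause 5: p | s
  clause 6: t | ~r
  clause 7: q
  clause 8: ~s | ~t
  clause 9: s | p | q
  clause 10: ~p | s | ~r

False

Suppose r = 1.
The clause (t) is unit, so t = 1.
The clause (q) is unit, so q = 1.
The clause (~p) is unit, so p = 0.
The clause (~s) is unit, so s = 0.
Now (s) is unsatisfied and unit — conflict.
So every satisfying assignment has r = False.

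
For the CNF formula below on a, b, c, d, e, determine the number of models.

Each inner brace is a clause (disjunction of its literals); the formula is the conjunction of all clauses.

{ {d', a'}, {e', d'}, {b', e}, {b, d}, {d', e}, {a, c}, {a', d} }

There are 2^5 = 32 truth assignments over (a, b, c, d, e).
Split on d. With d = 1, the clauses containing d are satisfied and d' drops from the rest; 0 of the 2^4 = 16 assignments to the other variables satisfy what remains.
With d = 0, by the same count on the reduced clause set, 1 assignment works.
Total: 0 + 1 = 1.

1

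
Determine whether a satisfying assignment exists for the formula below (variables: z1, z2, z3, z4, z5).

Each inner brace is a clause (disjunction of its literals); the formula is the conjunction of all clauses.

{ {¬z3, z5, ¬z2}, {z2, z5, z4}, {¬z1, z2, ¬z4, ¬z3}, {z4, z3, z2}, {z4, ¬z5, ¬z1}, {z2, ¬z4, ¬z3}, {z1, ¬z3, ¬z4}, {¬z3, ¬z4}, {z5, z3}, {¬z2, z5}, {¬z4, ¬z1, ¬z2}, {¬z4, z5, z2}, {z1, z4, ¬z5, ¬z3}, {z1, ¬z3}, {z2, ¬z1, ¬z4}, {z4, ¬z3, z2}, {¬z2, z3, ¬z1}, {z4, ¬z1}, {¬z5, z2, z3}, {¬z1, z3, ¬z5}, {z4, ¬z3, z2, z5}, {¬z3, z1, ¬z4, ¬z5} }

Yes

Branch on z3: set z3 = False.
(z5) alone gives z5 = True.
(z2) alone gives z2 = True.
(¬z1) alone gives z1 = False.
No clause remains; z4 is free.
A satisfying assignment: z1=False, z2=True, z3=False, z4=True, z5=True.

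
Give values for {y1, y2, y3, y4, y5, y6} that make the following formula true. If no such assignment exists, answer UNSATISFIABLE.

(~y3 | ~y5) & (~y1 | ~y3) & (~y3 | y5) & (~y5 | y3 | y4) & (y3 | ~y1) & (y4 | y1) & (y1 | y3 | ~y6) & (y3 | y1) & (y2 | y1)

Branch on y3: set y3 = 0.
The clause (~y1) is unit, so y1 = 0.
Now (y1) is unsatisfied and unit — conflict.
Undo y3 and try y3 = 1.
The clause (~y5) is unit, so y5 = 0.
Now (y5) is unsatisfied and unit — conflict.
Neither y3 = 1 nor y3 = 0 works.

UNSATISFIABLE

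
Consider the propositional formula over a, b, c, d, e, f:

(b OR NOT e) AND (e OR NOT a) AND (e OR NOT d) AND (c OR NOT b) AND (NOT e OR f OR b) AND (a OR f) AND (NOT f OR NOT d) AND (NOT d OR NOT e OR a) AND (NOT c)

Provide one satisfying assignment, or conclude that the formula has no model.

The clause (NOT c) is unit, so c = false.
The clause (NOT b) is unit, so b = false.
The clause (NOT e) is unit, so e = false.
The clause (NOT a) is unit, so a = false.
The clause (NOT d) is unit, so d = false.
The clause (f) is unit, so f = true.
Every clause now holds.

a ↦ false; b ↦ false; c ↦ false; d ↦ false; e ↦ false; f ↦ true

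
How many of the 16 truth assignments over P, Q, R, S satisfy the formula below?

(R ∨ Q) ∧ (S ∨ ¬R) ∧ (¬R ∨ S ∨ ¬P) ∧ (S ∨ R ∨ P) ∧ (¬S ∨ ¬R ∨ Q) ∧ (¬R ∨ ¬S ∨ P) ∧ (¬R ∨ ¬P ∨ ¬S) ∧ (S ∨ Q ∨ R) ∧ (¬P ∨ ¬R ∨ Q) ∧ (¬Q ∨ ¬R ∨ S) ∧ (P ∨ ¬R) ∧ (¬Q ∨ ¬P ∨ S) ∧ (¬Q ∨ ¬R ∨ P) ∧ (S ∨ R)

2

There are 2^4 = 16 truth assignments over (P, Q, R, S).
Split on R. With R = True, the clauses containing R are satisfied and ¬R drops from the rest; 0 of the 2^3 = 8 assignments to the other variables satisfy what remains.
With R = False, by the same count on the reduced clause set, 2 assignments work.
(One model: P=F, Q=T, R=F, S=T.)
Total: 0 + 2 = 2.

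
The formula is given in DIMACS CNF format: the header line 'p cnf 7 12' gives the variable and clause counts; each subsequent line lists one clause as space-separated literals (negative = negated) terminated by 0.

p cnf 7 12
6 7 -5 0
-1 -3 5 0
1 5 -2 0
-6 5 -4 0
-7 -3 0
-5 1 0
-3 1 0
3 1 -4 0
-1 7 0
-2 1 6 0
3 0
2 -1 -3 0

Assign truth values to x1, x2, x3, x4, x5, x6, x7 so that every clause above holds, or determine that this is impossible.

(x3) alone gives x3 = True.
(¬x7) alone gives x7 = False.
(x1) alone gives x1 = True.
That conflicts with the unit clause (¬x1).

UNSATISFIABLE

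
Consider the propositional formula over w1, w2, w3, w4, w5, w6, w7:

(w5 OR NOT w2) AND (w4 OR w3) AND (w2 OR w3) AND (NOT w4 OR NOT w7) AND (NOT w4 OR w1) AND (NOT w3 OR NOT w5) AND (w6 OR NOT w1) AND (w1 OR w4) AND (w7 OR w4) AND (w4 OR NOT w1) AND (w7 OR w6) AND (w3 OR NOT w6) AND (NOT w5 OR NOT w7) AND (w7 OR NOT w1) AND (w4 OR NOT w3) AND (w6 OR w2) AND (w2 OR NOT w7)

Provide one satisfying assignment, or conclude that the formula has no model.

Suppose w5 = true.
The clause (NOT w3) is unit, so w3 = false.
The clause (w4) is unit, so w4 = true.
The clause (w2) is unit, so w2 = true.
The clause (NOT w7) is unit, so w7 = false.
The clause (w1) is unit, so w1 = true.
But (NOT w1) is also a unit clause — contradiction.
Backtrack on w5: now try w5 = false.
The clause (NOT w2) is unit, so w2 = false.
The clause (w3) is unit, so w3 = true.
The clause (w4) is unit, so w4 = true.
The clause (NOT w7) is unit, so w7 = false.
The clause (w1) is unit, so w1 = true.
But (NOT w1) is also a unit clause — contradiction.
Both values of w5 lead to a conflict.

UNSATISFIABLE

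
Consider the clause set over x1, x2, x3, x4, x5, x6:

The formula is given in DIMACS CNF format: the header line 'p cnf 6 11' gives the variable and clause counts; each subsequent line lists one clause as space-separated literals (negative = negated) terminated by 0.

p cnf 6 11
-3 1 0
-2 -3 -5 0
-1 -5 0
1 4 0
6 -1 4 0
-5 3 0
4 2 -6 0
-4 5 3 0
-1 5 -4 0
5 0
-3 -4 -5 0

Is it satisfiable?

(x5) alone gives x5 = True.
(¬x1) alone gives x1 = False.
(¬x3) alone gives x3 = False.
That conflicts with the unit clause (x3).
No assignment satisfies every clause.

No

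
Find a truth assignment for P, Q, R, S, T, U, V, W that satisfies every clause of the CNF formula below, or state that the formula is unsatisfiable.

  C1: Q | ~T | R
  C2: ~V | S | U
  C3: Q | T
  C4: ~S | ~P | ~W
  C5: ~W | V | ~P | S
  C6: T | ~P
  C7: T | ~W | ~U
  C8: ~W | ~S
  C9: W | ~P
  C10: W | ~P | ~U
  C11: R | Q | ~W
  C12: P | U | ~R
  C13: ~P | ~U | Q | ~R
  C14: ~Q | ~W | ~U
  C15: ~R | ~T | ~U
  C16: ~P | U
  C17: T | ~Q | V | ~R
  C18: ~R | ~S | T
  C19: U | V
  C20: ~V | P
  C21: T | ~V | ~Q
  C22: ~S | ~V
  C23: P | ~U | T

P: 0; Q: 1; R: 0; S: 1; T: 1; U: 1; V: 0; W: 0

Try Q = 1.
Try T = 1.
Try W = 0.
From the singleton clause (~P), P = 0.
From the singleton clause (~V), V = 0.
From the singleton clause (U), U = 1.
From the singleton clause (~R), R = 0.
All clauses hold; S can take either value.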